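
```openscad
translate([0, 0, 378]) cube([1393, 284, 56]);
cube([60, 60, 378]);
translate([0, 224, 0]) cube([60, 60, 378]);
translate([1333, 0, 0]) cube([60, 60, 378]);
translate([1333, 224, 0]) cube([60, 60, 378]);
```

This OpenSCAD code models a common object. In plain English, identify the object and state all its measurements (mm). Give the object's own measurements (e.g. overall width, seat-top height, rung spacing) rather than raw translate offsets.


A bench: a 1393×284 mm seat slab, 56 mm thick, top at z = 434 mm, on four 60×60 mm square legs flush with the seat corners and standing on z = 0.


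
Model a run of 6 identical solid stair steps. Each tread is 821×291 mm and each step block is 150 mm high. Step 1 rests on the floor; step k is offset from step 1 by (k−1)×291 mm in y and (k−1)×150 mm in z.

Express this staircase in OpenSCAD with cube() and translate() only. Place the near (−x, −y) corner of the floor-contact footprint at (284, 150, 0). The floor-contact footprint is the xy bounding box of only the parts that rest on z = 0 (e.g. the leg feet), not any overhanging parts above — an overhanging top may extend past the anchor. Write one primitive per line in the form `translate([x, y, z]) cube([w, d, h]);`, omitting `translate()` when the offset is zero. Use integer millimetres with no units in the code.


translate([284, 150, 0]) cube([821, 291, 150]);
translate([284, 441, 150]) cube([821, 291, 150]);
translate([284, 732, 300]) cube([821, 291, 150]);
translate([284, 1023, 450]) cube([821, 291, 150]);
translate([284, 1314, 600]) cube([821, 291, 150]);
translate([284, 1605, 750]) cube([821, 291, 150]);


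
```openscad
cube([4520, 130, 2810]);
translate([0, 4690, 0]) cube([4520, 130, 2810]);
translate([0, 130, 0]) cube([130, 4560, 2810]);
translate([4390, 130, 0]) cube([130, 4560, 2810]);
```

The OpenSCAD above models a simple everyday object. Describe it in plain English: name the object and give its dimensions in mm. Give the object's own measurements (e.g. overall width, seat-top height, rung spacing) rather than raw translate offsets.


The wall frame of a small rectangular building: four walls, each 2810 mm tall and 130 mm thick, enclosing a footprint 4520 mm (x) by 4820 mm (y) outside-to-outside, with no floor or roof. The front and back walls (the −y and +y sides) span the full width; the two side walls fit between them.


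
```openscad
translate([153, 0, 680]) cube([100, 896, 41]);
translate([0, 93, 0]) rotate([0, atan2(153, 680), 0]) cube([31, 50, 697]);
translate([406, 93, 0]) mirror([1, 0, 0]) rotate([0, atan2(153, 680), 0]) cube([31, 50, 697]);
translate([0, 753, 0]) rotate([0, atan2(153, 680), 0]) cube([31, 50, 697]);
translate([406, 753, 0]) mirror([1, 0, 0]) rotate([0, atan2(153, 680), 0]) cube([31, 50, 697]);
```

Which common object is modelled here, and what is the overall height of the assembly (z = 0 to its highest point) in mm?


A sawhorse. The overall height is 721 mm.

A beam across two mirrored pairs of raked legs — a sawhorse. The beam's underside is at z = 680 (matching the legs' vertical rise in atan2(153, 680)) and the beam is 41 mm tall, so its top is at 680 + 41 = 721 mm. The raked legs top out at the beam's underside, so that is the highest point.


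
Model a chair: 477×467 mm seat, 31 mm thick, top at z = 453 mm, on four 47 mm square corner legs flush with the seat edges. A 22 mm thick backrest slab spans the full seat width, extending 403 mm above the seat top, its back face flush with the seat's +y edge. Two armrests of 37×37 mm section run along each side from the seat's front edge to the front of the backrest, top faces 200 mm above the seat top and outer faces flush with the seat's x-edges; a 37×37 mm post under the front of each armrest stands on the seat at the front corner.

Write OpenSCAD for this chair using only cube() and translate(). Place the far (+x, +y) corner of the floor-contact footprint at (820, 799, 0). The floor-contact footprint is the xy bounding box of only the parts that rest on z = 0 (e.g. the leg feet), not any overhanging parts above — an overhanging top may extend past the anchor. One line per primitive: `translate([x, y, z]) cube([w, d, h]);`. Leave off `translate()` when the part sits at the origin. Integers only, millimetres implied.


translate([343, 332, 422]) cube([477, 467, 31]);
translate([343, 332, 0]) cube([47, 47, 422]);
translate([773, 332, 0]) cube([47, 47, 422]);
translate([343, 752, 0]) cube([47, 47, 422]);
translate([773, 752, 0]) cube([47, 47, 422]);
translate([343, 777, 453]) cube([477, 22, 403]);
translate([343, 332, 616]) cube([37, 445, 37]);
translate([783, 332, 616]) cube([37, 445, 37]);
translate([343, 332, 453]) cube([37, 37, 163]);
translate([783, 332, 453]) cube([37, 37, 163]);


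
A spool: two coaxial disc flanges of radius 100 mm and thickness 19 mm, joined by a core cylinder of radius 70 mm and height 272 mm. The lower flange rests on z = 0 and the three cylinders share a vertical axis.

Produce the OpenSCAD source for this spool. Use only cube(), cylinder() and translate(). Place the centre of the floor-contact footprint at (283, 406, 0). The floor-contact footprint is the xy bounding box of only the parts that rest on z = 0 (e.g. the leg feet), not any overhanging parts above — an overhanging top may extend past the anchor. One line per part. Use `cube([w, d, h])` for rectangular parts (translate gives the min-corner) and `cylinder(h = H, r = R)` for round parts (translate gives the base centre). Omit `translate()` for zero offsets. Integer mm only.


translate([283, 406, 0]) cylinder(h = 19, r = 100);
translate([283, 406, 19]) cylinder(h = 272, r = 70);
translate([283, 406, 291]) cylinder(h = 19, r = 100);


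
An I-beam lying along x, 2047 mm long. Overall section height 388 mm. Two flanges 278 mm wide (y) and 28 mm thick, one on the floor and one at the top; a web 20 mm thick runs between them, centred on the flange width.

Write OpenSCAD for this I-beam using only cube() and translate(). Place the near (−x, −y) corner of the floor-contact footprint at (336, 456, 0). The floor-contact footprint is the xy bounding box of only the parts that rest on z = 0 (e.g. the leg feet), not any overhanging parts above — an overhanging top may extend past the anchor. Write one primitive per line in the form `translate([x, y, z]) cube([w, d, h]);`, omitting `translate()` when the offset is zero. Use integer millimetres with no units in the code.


translate([336, 456, 0]) cube([2047, 278, 28]);
translate([336, 585, 28]) cube([2047, 20, 332]);
translate([336, 456, 360]) cube([2047, 278, 28]);


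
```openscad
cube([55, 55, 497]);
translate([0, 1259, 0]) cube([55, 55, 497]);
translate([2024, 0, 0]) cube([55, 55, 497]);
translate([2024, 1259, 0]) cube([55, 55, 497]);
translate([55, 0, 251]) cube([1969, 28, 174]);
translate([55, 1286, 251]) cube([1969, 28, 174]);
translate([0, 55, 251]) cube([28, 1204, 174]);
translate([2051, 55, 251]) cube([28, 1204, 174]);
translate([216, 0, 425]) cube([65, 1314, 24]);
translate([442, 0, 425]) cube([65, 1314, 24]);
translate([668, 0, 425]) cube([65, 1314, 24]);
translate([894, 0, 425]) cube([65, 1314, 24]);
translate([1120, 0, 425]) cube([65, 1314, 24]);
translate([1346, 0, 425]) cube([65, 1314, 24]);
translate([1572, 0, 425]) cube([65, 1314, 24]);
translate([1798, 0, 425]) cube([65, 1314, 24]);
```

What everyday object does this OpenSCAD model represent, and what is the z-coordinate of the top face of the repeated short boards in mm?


A bed frame. The slat-top height is 449 mm.

Four posts, four rails, and a row of slats — a bed frame. Slats sit on the rails at z = 251 + 174 = 425; with slat thickness 24, the top is 449 mm.


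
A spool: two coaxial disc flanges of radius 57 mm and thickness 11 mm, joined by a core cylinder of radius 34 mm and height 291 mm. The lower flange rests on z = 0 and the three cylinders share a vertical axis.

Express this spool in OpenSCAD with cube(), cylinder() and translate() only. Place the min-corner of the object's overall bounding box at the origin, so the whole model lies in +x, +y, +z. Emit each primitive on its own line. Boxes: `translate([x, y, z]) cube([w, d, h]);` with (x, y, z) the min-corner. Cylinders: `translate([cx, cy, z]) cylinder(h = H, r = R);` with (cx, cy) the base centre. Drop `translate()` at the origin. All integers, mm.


translate([57, 57, 0]) cylinder(h = 11, r = 57);
translate([57, 57, 11]) cylinder(h = 291, r = 34);
translate([57, 57, 302]) cylinder(h = 11, r = 57);


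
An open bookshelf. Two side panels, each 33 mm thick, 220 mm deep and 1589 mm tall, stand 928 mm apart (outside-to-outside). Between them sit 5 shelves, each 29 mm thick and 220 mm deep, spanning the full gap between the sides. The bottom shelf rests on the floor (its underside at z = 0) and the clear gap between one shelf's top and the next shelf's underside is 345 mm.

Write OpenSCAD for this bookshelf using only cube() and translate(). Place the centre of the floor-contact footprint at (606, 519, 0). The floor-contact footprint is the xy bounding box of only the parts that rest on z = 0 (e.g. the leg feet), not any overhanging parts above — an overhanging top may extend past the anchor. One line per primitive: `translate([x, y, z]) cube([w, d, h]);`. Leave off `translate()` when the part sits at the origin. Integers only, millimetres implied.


translate([142, 409, 0]) cube([33, 220, 1589]);
translate([1037, 409, 0]) cube([33, 220, 1589]);
translate([175, 409, 0]) cube([862, 220, 29]);
translate([175, 409, 374]) cube([862, 220, 29]);
translate([175, 409, 748]) cube([862, 220, 29]);
translate([175, 409, 1122]) cube([862, 220, 29]);
translate([175, 409, 1496]) cube([862, 220, 29]);


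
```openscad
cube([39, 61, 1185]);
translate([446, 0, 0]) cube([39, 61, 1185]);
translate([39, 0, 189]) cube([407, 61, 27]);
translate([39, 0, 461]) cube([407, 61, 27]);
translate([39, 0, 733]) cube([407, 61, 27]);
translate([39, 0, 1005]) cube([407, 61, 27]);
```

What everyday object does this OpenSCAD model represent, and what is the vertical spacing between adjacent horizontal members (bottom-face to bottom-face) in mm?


A ladder. The rung spacing is 272 mm.

Two tall 39×61 posts with 4 short bars between them — a ladder. Adjacent rungs sit at z = 189 and z = 461, so the spacing is 461 − 189 = 272 mm.


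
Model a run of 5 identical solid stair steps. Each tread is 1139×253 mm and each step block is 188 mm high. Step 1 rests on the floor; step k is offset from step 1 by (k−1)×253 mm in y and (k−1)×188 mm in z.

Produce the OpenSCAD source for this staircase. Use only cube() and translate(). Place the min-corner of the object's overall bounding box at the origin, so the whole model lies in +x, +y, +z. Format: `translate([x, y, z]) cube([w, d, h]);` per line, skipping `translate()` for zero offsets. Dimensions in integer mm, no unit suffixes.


cube([1139, 253, 188]);
translate([0, 253, 188]) cube([1139, 253, 188]);
translate([0, 506, 376]) cube([1139, 253, 188]);
translate([0, 759, 564]) cube([1139, 253, 188]);
translate([0, 1012, 752]) cube([1139, 253, 188]);


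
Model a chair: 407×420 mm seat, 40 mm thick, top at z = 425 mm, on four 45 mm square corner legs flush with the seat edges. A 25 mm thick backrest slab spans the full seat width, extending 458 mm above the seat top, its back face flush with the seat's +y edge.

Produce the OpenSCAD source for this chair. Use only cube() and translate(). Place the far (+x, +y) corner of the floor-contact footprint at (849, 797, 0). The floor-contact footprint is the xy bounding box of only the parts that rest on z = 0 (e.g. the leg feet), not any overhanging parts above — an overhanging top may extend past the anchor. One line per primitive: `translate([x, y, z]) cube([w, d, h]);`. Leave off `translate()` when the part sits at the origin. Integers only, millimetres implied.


// leg_h = 425 - 40 = 385
translate([442, 377, 385]) cube([407, 420, 40]);
translate([442, 377, 0]) cube([45, 45, 385]);
translate([804, 377, 0]) cube([45, 45, 385]);
translate([442, 752, 0]) cube([45, 45, 385]);
translate([804, 752, 0]) cube([45, 45, 385]);
translate([442, 772, 425]) cube([407, 25, 458]);


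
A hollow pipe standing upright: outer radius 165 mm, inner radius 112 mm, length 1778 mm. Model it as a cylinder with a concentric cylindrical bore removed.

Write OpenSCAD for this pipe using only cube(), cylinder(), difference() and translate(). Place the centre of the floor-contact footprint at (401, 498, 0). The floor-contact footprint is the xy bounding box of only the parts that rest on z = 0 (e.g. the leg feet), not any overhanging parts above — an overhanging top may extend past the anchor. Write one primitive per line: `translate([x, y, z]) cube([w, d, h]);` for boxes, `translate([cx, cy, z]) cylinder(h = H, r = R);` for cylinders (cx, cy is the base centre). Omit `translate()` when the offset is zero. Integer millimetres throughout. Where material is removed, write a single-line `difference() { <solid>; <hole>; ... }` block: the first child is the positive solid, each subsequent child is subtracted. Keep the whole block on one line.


difference() { translate([401, 498, 0]) cylinder(h = 1778, r = 165); translate([401, 498, 0]) cylinder(h = 1778, r = 112); }


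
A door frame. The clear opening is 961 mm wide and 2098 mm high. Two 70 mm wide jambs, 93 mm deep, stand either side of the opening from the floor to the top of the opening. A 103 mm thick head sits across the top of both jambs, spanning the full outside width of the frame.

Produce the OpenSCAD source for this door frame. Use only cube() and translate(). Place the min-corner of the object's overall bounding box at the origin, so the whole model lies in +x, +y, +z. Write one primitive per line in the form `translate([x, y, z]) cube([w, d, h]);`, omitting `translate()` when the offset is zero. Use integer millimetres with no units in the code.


cube([70, 93, 2098]);
translate([1031, 0, 0]) cube([70, 93, 2098]);
translate([0, 0, 2098]) cube([1101, 93, 103]);


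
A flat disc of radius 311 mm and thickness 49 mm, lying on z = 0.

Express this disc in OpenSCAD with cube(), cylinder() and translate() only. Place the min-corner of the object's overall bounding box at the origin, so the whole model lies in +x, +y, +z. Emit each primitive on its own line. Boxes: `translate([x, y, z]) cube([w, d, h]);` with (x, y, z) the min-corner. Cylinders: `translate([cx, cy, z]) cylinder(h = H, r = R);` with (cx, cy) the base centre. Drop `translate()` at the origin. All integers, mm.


translate([311, 311, 0]) cylinder(h = 49, r = 311);


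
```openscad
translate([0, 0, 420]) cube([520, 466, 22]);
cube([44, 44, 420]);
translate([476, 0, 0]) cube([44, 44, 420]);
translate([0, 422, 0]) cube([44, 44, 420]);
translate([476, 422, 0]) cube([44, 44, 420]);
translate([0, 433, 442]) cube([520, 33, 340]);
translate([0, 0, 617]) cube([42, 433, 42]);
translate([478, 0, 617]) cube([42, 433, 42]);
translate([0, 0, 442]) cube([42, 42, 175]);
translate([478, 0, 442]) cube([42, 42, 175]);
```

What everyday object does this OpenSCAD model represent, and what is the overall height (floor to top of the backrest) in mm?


A chair. The overall height is 782 mm.

A slab on four corner posts with a tall panel at the back — a chair. The seat slab sits at z = 420 with thickness 22, and the 340 mm backrest starts at the seat top, so the overall height is 420 + 22 + 340 = 782 mm.


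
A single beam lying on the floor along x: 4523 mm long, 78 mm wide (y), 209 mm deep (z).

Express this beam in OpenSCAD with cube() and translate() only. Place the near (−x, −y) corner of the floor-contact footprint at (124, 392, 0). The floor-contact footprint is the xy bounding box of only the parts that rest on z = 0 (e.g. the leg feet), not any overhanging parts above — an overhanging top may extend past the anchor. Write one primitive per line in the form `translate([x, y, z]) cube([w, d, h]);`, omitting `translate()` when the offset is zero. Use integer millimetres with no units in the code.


translate([124, 392, 0]) cube([4523, 78, 209]);


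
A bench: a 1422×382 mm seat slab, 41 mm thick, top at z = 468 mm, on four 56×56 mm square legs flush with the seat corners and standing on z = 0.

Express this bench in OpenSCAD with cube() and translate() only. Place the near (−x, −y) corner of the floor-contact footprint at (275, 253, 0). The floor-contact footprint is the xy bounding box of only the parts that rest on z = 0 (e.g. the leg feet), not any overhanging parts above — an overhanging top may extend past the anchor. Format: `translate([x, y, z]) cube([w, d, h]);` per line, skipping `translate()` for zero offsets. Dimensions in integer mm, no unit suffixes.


// leg_h = 468 − 41 = 427
translate([275, 253, 427]) cube([1422, 382, 41]);
translate([275, 253, 0]) cube([56, 56, 427]);
translate([275, 579, 0]) cube([56, 56, 427]);
translate([1641, 253, 0]) cube([56, 56, 427]);
translate([1641, 579, 0]) cube([56, 56, 427]);


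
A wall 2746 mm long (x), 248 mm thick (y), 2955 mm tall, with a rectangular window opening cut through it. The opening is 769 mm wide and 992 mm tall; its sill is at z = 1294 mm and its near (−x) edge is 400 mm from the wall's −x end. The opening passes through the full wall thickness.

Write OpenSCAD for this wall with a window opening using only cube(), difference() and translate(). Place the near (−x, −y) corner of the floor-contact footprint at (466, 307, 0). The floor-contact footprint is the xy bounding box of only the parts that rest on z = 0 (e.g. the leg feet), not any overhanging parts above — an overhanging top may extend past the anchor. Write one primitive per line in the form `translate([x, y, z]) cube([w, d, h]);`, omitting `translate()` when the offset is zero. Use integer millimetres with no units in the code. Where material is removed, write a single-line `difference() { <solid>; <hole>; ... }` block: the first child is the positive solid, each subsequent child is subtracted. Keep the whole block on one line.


difference() { translate([466, 307, 0]) cube([2746, 248, 2955]); translate([866, 307, 1294]) cube([769, 248, 992]); }


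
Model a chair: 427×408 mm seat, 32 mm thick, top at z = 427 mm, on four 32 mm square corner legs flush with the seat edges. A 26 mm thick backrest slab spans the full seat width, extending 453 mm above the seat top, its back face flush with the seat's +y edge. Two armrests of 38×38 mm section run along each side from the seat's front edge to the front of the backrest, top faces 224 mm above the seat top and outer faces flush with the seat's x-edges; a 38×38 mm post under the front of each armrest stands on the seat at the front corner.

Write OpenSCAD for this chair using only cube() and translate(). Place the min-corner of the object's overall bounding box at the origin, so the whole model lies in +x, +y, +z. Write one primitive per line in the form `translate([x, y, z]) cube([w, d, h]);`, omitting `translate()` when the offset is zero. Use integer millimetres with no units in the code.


translate([0, 0, 395]) cube([427, 408, 32]);
cube([32, 32, 395]);
translate([395, 0, 0]) cube([32, 32, 395]);
translate([0, 376, 0]) cube([32, 32, 395]);
translate([395, 376, 0]) cube([32, 32, 395]);
translate([0, 382, 427]) cube([427, 26, 453]);
translate([0, 0, 613]) cube([38, 382, 38]);
translate([389, 0, 613]) cube([38, 382, 38]);
translate([0, 0, 427]) cube([38, 38, 186]);
translate([389, 0, 427]) cube([38, 38, 186]);


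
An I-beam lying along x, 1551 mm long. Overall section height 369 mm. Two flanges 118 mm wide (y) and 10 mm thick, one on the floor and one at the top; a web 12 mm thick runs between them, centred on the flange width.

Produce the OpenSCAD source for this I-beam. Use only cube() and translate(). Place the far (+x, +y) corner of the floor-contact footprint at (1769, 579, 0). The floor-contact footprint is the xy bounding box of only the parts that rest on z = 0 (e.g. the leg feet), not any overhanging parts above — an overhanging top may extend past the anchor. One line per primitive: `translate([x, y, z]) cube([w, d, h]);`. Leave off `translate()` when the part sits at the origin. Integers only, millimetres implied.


translate([218, 461, 0]) cube([1551, 118, 10]);
translate([218, 514, 10]) cube([1551, 12, 349]);
translate([218, 461, 359]) cube([1551, 118, 10]);


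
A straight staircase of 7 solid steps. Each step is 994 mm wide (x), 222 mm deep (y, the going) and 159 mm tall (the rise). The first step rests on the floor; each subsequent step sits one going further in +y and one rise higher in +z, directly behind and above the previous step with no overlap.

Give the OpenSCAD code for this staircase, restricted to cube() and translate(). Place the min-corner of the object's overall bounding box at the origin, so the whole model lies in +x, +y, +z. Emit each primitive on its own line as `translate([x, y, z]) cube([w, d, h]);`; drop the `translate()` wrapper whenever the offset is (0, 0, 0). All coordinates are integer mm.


cube([994, 222, 159]);
translate([0, 222, 159]) cube([994, 222, 159]);
translate([0, 444, 318]) cube([994, 222, 159]);
translate([0, 666, 477]) cube([994, 222, 159]);
translate([0, 888, 636]) cube([994, 222, 159]);
translate([0, 1110, 795]) cube([994, 222, 159]);
translate([0, 1332, 954]) cube([994, 222, 159]);


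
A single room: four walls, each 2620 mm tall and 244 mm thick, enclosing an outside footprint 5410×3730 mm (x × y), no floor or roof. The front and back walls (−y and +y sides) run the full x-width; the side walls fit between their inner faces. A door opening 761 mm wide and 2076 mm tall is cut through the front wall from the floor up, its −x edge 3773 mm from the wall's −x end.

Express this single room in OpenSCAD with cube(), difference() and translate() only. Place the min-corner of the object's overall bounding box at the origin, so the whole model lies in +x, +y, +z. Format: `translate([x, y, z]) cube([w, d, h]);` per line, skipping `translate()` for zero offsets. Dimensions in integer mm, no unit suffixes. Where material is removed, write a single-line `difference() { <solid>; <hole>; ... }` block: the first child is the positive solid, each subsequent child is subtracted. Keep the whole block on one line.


difference() { cube([5410, 244, 2620]); translate([3773, 0, 0]) cube([761, 244, 2076]); }
translate([0, 3486, 0]) cube([5410, 244, 2620]);
translate([0, 244, 0]) cube([244, 3242, 2620]);
translate([5166, 244, 0]) cube([244, 3242, 2620]);


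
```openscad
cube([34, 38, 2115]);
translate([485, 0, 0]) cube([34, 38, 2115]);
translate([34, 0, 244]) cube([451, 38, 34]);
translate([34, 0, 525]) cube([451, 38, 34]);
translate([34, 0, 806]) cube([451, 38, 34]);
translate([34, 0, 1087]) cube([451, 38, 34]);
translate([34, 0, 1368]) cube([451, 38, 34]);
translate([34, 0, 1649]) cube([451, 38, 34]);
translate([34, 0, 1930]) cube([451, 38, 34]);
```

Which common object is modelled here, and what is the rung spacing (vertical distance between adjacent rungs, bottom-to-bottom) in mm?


A ladder. The rung spacing is 281 mm.

Two tall 34×38 posts with 7 short bars between them — a ladder. Adjacent rungs sit at z = 244 and z = 525, so the spacing is 525 − 244 = 281 mm.


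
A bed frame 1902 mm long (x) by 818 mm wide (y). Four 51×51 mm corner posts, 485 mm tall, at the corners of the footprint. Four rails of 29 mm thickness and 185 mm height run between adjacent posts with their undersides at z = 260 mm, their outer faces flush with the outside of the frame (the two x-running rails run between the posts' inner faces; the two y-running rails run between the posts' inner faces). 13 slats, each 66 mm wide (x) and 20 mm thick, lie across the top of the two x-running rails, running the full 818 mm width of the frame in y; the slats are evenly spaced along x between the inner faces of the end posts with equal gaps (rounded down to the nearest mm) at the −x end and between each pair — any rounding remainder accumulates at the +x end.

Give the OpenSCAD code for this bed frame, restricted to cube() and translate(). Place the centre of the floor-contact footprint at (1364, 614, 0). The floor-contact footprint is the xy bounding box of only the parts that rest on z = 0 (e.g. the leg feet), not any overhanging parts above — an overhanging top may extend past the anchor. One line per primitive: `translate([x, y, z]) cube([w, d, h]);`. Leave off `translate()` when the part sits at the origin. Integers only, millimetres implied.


// slat z = rail_z + rail_h = 260 + 185 = 445
// slat gap = ⌊(1800 − 13·66) / 14⌋ = 67
translate([413, 205, 0]) cube([51, 51, 485]);
translate([413, 972, 0]) cube([51, 51, 485]);
translate([2264, 205, 0]) cube([51, 51, 485]);
translate([2264, 972, 0]) cube([51, 51, 485]);
translate([464, 205, 260]) cube([1800, 29, 185]);
translate([464, 994, 260]) cube([1800, 29, 185]);
translate([413, 256, 260]) cube([29, 716, 185]);
translate([2286, 256, 260]) cube([29, 716, 185]);
translate([531, 205, 445]) cube([66, 818, 20]);
translate([664, 205, 445]) cube([66, 818, 20]);
translate([797, 205, 445]) cube([66, 818, 20]);
translate([930, 205, 445]) cube([66, 818, 20]);
translate([1063, 205, 445]) cube([66, 818, 20]);
translate([1196, 205, 445]) cube([66, 818, 20]);
translate([1329, 205, 445]) cube([66, 818, 20]);
translate([1462, 205, 445]) cube([66, 818, 20]);
translate([1595, 205, 445]) cube([66, 818, 20]);
translate([1728, 205, 445]) cube([66, 818, 20]);
translate([1861, 205, 445]) cube([66, 818, 20]);
translate([1994, 205, 445]) cube([66, 818, 20]);
translate([2127, 205, 445]) cube([66, 818, 20]);


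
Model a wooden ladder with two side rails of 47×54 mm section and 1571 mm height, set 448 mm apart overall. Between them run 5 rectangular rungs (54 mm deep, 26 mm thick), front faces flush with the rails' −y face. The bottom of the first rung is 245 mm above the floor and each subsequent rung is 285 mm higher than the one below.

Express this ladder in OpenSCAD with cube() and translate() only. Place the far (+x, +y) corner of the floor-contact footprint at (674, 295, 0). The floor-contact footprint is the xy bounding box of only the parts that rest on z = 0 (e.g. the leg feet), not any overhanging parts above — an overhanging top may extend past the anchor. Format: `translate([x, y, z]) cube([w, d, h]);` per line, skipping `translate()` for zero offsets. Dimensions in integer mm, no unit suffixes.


translate([226, 241, 0]) cube([47, 54, 1571]);
translate([627, 241, 0]) cube([47, 54, 1571]);
translate([273, 241, 245]) cube([354, 54, 26]);
translate([273, 241, 530]) cube([354, 54, 26]);
translate([273, 241, 815]) cube([354, 54, 26]);
translate([273, 241, 1100]) cube([354, 54, 26]);
translate([273, 241, 1385]) cube([354, 54, 26]);


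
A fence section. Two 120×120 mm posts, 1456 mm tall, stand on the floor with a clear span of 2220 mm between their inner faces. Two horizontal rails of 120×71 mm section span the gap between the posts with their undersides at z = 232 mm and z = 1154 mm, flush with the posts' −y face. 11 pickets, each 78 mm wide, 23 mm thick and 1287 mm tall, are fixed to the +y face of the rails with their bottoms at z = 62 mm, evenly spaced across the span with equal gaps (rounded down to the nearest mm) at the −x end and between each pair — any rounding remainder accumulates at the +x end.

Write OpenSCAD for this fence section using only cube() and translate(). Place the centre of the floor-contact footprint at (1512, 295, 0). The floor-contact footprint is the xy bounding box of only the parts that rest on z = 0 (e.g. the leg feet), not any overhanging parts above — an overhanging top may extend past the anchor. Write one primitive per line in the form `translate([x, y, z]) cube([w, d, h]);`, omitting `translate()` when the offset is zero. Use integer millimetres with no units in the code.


translate([282, 235, 0]) cube([120, 120, 1456]);
translate([2622, 235, 0]) cube([120, 120, 1456]);
translate([402, 235, 232]) cube([2220, 120, 71]);
translate([402, 235, 1154]) cube([2220, 120, 71]);
translate([515, 355, 62]) cube([78, 23, 1287]);
translate([706, 355, 62]) cube([78, 23, 1287]);
translate([897, 355, 62]) cube([78, 23, 1287]);
translate([1088, 355, 62]) cube([78, 23, 1287]);
translate([1279, 355, 62]) cube([78, 23, 1287]);
translate([1470, 355, 62]) cube([78, 23, 1287]);
translate([1661, 355, 62]) cube([78, 23, 1287]);
translate([1852, 355, 62]) cube([78, 23, 1287]);
translate([2043, 355, 62]) cube([78, 23, 1287]);
translate([2234, 355, 62]) cube([78, 23, 1287]);
translate([2425, 355, 62]) cube([78, 23, 1287]);


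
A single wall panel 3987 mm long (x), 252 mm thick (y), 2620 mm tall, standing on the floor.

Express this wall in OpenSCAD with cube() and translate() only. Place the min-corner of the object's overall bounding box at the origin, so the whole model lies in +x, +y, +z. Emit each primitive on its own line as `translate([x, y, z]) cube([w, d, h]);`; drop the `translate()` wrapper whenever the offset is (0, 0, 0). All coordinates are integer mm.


cube([3987, 252, 2620]);


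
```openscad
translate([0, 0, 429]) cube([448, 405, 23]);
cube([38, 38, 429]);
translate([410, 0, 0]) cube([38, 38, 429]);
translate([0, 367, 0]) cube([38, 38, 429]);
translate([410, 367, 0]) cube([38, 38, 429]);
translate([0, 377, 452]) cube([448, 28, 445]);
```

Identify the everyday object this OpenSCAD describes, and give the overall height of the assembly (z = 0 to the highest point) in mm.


A chair. The overall height is 897 mm.

A slab on four corner posts with a tall panel at the back — a chair. The seat slab sits at z = 429 with thickness 23, and the 445 mm backrest starts at the seat top, so the overall height is 429 + 23 + 445 = 897 mm.


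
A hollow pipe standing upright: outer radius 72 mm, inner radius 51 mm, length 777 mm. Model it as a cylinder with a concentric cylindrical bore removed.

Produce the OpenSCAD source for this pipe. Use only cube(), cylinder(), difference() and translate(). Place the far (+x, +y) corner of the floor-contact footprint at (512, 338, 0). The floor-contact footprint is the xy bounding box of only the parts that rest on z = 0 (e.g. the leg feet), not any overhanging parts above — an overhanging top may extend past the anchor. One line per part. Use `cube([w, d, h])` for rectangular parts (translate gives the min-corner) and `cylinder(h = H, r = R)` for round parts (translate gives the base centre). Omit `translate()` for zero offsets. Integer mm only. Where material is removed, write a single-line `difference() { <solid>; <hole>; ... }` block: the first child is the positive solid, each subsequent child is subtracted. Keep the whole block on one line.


difference() { translate([440, 266, 0]) cylinder(h = 777, r = 72); translate([440, 266, 0]) cylinder(h = 777, r = 51); }


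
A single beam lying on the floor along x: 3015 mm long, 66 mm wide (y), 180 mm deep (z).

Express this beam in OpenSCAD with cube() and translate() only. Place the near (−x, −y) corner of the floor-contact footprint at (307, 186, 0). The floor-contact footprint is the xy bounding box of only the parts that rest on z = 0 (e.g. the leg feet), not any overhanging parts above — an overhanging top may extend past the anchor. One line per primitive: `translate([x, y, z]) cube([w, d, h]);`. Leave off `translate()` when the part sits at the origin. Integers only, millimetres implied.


translate([307, 186, 0]) cube([3015, 66, 180]);


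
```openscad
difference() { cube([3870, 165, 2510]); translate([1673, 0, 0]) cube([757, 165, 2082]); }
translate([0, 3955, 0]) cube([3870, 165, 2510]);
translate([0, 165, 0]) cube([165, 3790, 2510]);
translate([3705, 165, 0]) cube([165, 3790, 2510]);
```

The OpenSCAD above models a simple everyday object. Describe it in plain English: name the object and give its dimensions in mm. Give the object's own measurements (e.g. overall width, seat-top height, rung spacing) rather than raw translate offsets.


A single room: four walls, each 2510 mm tall and 165 mm thick, enclosing an outside footprint 3870×4120 mm (x × y), no floor or roof. The front and back walls (−y and +y sides) run the full x-width; the side walls fit between their inner faces. A door opening 757 mm wide and 2082 mm tall is cut through the front wall from the floor up, its −x edge 1673 mm from the wall's −x end.


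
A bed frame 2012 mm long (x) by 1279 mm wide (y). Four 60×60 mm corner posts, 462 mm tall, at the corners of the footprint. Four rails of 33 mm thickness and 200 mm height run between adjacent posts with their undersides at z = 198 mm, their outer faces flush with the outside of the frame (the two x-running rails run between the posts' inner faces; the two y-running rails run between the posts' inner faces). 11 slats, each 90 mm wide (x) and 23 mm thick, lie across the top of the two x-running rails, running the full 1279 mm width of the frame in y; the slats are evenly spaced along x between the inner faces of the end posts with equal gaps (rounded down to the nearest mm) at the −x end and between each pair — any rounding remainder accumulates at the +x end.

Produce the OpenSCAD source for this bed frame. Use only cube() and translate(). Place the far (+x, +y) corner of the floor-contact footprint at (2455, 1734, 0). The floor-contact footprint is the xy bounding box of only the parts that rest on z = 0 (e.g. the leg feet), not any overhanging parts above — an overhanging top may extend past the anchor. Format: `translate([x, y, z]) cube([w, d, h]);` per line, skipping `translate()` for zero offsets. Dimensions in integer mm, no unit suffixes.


translate([443, 455, 0]) cube([60, 60, 462]);
translate([443, 1674, 0]) cube([60, 60, 462]);
translate([2395, 455, 0]) cube([60, 60, 462]);
translate([2395, 1674, 0]) cube([60, 60, 462]);
translate([503, 455, 198]) cube([1892, 33, 200]);
translate([503, 1701, 198]) cube([1892, 33, 200]);
translate([443, 515, 198]) cube([33, 1159, 200]);
translate([2422, 515, 198]) cube([33, 1159, 200]);
translate([578, 455, 398]) cube([90, 1279, 23]);
translate([743, 455, 398]) cube([90, 1279, 23]);
translate([908, 455, 398]) cube([90, 1279, 23]);
translate([1073, 455, 398]) cube([90, 1279, 23]);
translate([1238, 455, 398]) cube([90, 1279, 23]);
translate([1403, 455, 398]) cube([90, 1279, 23]);
translate([1568, 455, 398]) cube([90, 1279, 23]);
translate([1733, 455, 398]) cube([90, 1279, 23]);
translate([1898, 455, 398]) cube([90, 1279, 23]);
translate([2063, 455, 398]) cube([90, 1279, 23]);
translate([2228, 455, 398]) cube([90, 1279, 23]);


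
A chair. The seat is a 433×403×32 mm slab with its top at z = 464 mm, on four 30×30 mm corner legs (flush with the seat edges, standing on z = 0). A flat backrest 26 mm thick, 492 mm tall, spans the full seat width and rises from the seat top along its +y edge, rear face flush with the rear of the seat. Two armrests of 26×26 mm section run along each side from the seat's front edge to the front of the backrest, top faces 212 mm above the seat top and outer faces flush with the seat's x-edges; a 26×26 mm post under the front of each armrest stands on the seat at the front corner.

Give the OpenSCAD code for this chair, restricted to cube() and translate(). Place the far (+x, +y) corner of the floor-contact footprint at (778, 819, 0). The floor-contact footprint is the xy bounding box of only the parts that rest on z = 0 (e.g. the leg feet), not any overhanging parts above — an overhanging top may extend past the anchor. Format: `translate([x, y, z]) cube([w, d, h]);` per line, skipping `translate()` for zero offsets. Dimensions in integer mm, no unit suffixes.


translate([345, 416, 432]) cube([433, 403, 32]);
translate([345, 416, 0]) cube([30, 30, 432]);
translate([748, 416, 0]) cube([30, 30, 432]);
translate([345, 789, 0]) cube([30, 30, 432]);
translate([748, 789, 0]) cube([30, 30, 432]);
translate([345, 793, 464]) cube([433, 26, 492]);
translate([345, 416, 650]) cube([26, 377, 26]);
translate([752, 416, 650]) cube([26, 377, 26]);
translate([345, 416, 464]) cube([26, 26, 186]);
translate([752, 416, 464]) cube([26, 26, 186]);


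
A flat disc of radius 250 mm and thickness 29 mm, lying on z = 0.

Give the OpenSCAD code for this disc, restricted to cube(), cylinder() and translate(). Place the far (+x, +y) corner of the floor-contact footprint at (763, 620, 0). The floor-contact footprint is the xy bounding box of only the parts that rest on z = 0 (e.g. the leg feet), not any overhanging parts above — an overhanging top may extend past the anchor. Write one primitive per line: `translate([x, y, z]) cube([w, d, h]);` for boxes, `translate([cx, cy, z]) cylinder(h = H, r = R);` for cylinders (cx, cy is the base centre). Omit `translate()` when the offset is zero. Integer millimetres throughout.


translate([513, 370, 0]) cylinder(h = 29, r = 250);


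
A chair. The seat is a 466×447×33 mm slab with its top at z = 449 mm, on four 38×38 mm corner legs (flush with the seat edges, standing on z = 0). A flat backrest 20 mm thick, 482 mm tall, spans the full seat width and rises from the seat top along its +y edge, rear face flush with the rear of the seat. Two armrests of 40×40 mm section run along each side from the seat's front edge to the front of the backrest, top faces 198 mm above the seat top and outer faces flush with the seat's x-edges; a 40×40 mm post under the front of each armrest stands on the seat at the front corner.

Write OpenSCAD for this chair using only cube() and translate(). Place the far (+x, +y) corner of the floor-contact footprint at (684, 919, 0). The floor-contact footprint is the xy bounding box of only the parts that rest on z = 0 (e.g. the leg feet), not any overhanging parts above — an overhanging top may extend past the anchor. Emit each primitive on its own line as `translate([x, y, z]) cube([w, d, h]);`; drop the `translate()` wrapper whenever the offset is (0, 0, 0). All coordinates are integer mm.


// leg_h = 449 - 33 = 416
// arm post h = 198 - 40 = 158
translate([218, 472, 416]) cube([466, 447, 33]);
translate([218, 472, 0]) cube([38, 38, 416]);
translate([646, 472, 0]) cube([38, 38, 416]);
translate([218, 881, 0]) cube([38, 38, 416]);
translate([646, 881, 0]) cube([38, 38, 416]);
translate([218, 899, 449]) cube([466, 20, 482]);
translate([218, 472, 607]) cube([40, 427, 40]);
translate([644, 472, 607]) cube([40, 427, 40]);
translate([218, 472, 449]) cube([40, 40, 158]);
translate([644, 472, 449]) cube([40, 40, 158]);


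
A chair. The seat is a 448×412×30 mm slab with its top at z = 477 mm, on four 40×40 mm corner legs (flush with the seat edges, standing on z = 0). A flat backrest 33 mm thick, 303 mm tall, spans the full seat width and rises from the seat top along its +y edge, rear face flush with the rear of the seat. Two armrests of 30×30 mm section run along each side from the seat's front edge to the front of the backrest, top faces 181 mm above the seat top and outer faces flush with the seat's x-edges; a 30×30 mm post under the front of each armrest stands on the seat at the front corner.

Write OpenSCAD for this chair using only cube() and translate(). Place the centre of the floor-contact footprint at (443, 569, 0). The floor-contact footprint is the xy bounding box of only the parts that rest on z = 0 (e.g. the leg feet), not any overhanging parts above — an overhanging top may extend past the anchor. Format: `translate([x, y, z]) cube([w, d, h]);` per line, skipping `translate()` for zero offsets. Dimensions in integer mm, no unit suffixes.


translate([219, 363, 447]) cube([448, 412, 30]);
translate([219, 363, 0]) cube([40, 40, 447]);
translate([627, 363, 0]) cube([40, 40, 447]);
translate([219, 735, 0]) cube([40, 40, 447]);
translate([627, 735, 0]) cube([40, 40, 447]);
translate([219, 742, 477]) cube([448, 33, 303]);
translate([219, 363, 628]) cube([30, 379, 30]);
translate([637, 363, 628]) cube([30, 379, 30]);
translate([219, 363, 477]) cube([30, 30, 151]);
translate([637, 363, 477]) cube([30, 30, 151]);


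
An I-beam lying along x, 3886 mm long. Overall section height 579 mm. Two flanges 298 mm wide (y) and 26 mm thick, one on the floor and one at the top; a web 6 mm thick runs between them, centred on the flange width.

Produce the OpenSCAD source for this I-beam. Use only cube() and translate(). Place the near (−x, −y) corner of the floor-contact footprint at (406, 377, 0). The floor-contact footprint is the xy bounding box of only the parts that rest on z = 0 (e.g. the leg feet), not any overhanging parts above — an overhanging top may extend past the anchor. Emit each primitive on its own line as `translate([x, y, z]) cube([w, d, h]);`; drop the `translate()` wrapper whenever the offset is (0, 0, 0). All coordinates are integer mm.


translate([406, 377, 0]) cube([3886, 298, 26]);
translate([406, 523, 26]) cube([3886, 6, 527]);
translate([406, 377, 553]) cube([3886, 298, 26]);
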